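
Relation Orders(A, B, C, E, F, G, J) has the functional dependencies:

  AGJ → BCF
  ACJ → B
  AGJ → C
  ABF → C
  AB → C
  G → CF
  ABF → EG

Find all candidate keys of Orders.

AGJ, ABFJ, ACFJ

{A, G, J}⁺: AGJ→BCF adds B, C, F; ABF→EG adds E → {A, B, C, E, F, G, J}. Minimal: {G, J}⁺ = {C, F, G, J}; {A, J}⁺ = {A, J}; {A, G}⁺ = {A, C, F, G} — none reach the full schema.
{A, B, F, J}⁺: ABF→C adds C; ABF→EG adds E, G → {A, B, C, E, F, G, J}. Minimal: {B, F, J}⁺ = {B, F, J}; {A, F, J}⁺ = {A, F, J}; {A, B, J}⁺ = {A, B, C, J}; … — none reach the full schema.
{A, C, F, J}⁺: ACJ→B adds B; ABF→EG adds E, G → {A, B, C, E, F, G, J}. Minimal: {C, F, J}⁺ = {C, F, J}; {A, F, J}⁺ = {A, F, J}; {A, C, J}⁺ = {A, B, C, J}; … — none reach the full schema.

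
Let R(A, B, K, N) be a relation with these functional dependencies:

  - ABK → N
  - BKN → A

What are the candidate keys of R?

{A, B, K}, {B, K, N}

Attributes B, K never appear on any right-hand side, so every candidate key must contain {B, K}.
{B, K}⁺ = {B, K}, which is not all of the schema, so we must add further attributes.
{A, B, K}⁺: ABK→N adds N → {A, B, K, N}.
{B, K, N}⁺: BKN→A adds A → {A, B, K, N}.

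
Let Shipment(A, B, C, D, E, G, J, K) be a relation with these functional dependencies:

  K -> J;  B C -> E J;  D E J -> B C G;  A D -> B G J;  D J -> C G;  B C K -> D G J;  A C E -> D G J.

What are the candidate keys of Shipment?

ADK, ABCK, ACEK

Attributes A, K never appear on any right-hand side, so every candidate key must contain {A, K}.
{A, K}⁺ = {A, J, K}, which is not all of the schema, so we must add further attributes.
{A, D, K}⁺: K→J adds J; AD→BGJ adds B, G; DJ→CG adds C; BC→EJ adds E → {A, B, C, D, E, G, J, K}. Minimal: {D, K}⁺ = {C, D, G, J, K}; {A, K}⁺ = {A, J, K}; {A, D}⁺ = {A, B, C, D, E, G, J} — none reach the full schema.
{A, B, C, K}⁺: K→J adds J; BC→EJ adds E; BCK→DGJ adds D, G → {A, B, C, D, E, G, J, K}. Minimal: {B, C, K}⁺ = {B, C, D, E, G, J, K}; {A, C, K}⁺ = {A, C, J, K}; {A, B, K}⁺ = {A, B, J, K}; … — none reach the full schema.
{A, C, E, K}⁺: K→J adds J; ACE→DGJ adds D, G; DEJ→BCG adds B → {A, B, C, D, E, G, J, K}. Minimal: {C, E, K}⁺ = {C, E, J, K}; {A, E, K}⁺ = {A, E, J, K}; {A, C, K}⁺ = {A, C, J, K}; … — none reach the full schema.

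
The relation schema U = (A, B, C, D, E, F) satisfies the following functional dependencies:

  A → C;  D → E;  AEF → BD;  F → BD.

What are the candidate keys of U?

{A, F}

Attributes A, F never appear on any right-hand side, so every candidate key must contain {A, F}.
{A, F}⁺ = {A, B, C, D, E, F}, which is all of the schema, so {A, F} is the only candidate key.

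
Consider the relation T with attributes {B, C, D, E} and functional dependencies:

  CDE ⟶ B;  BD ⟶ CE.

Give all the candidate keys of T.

{B, D}, {C, D, E}

Attribute D never appears on the right-hand side of any dependency, so D must belong to every candidate key.
{D}⁺ = {D}, which is not all of the schema, so we must add further attributes.
{B, D}⁺: BD→CE adds C, E → {B, C, D, E}. Minimal: {D}⁺ = {D}; {B}⁺ = {B} — none reach the full schema.
{C, D, E}⁺: CDE→B adds B → {B, C, D, E}. Minimal: {D, E}⁺ = {D, E}; {C, E}⁺ = {C, E}; {C, D}⁺ = {C, D} — none reach the full schema.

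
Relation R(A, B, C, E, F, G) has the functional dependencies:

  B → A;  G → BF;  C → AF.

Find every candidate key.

(C, E, G)

{C, E, G}⁺: G→BF adds B, F; C→AF adds A → {A, B, C, E, F, G}. Minimal: {E, G}⁺ = {A, B, E, F, G}; {C, G}⁺ = {A, B, C, F, G}; {C, E}⁺ = {A, C, E, F} — none reach the full schema.
No other minimal superkey exists.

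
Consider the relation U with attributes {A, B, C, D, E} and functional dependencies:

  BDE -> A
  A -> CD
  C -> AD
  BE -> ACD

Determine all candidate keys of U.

Attributes B, E never appear on any right-hand side, so every candidate key must contain {B, E}.
{B, E}⁺ = {A, B, C, D, E}, which is all of the schema, so {B, E} is the only candidate key.

BE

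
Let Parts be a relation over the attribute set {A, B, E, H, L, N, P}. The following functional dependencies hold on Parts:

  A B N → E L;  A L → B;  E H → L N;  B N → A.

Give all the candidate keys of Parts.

(A, E, H, P), (B, E, H, P), (B, H, N, P), (A, H, L, N, P)

Attributes H, P never appear on any right-hand side, so every candidate key must contain {H, P}.
{H, P}⁺ = {H, P}, which is not all of the schema, so we must add further attributes.
{A, E, H, P}⁺: EH→LN adds L, N; AL→B adds B → {A, B, E, H, L, N, P}.
{B, E, H, P}⁺: EH→LN adds L, N; BN→A adds A → {A, B, E, H, L, N, P}.
{B, H, N, P}⁺: BN→A adds A; ABN→EL adds E, L → {A, B, E, H, L, N, P}.
{A, H, L, N, P}⁺: AL→B adds B; ABN→EL adds E → {A, B, E, H, L, N, P}.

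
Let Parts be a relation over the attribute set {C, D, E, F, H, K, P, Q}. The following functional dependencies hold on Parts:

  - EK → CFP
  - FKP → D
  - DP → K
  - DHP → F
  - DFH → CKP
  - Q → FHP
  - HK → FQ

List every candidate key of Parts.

Attribute E never appears on the right-hand side of any dependency, so E must belong to every candidate key.
{E}⁺ = {E}, which is not all of the schema, so we must add further attributes.
{D, E, Q}⁺: Q→FHP adds F, H, P; DP→K adds K; DFH→CKP adds C → {C, D, E, F, H, K, P, Q}.
{E, H, K}⁺: EK→CFP adds C, F, P; FKP→D adds D; HK→FQ adds Q → {C, D, E, F, H, K, P, Q}.
{E, K, Q}⁺: EK→CFP adds C, F, P; FKP→D adds D; Q→FHP adds H → {C, D, E, F, H, K, P, Q}.
{D, E, F, H}⁺: DFH→CKP adds C, K, P; HK→FQ adds Q → {C, D, E, F, H, K, P, Q}.
{D, E, H, P}⁺: DP→K adds K; DHP→F adds F; DFH→CKP adds C; HK→FQ adds Q → {C, D, E, F, H, K, P, Q}.

DEQ, EHK, EKQ, DEFH, DEHP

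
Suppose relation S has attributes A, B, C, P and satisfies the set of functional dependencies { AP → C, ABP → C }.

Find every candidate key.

{A, B, P}⁺: AP→C adds C → {A, B, C, P}. Minimal: {B, P}⁺ = {B, P}; {A, P}⁺ = {A, C, P}; {A, B}⁺ = {A, B} — none reach the full schema.

(A, B, P)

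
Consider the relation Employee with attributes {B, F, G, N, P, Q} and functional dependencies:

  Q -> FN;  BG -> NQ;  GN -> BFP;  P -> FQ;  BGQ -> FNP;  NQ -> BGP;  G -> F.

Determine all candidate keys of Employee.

{P}, {Q}, {B, G}, {G, N}

{P}⁺: P→FQ adds F, Q; Q→FN adds N; NQ→BGP adds B, G → {B, F, G, N, P, Q}.
{Q}⁺: Q→FN adds F, N; NQ→BGP adds B, G, P → {B, F, G, N, P, Q}.
{B, G}⁺: BG→NQ adds N, Q; GN→BFP adds F, P → {B, F, G, N, P, Q}.
{G, N}⁺: GN→BFP adds B, F, P; P→FQ adds Q → {B, F, G, N, P, Q}.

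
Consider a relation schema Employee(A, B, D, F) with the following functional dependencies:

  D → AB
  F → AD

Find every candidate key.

F

Attribute F never appears on the right-hand side of any dependency, so F must belong to every candidate key.
{F}⁺ = {A, B, D, F}, which is all of the schema, so {F} is the only candidate key.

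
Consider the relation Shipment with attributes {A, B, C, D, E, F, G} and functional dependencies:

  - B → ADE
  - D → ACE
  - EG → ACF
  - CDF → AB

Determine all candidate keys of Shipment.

Attribute G never appears on the right-hand side of any dependency, so G must belong to every candidate key.
{G}⁺ = {G}, which is not all of the schema, so we must add further attributes.
{B, G}⁺: B→ADE adds A, D, E; D→ACE adds C; EG→ACF adds F → {A, B, C, D, E, F, G}. Minimal: {G}⁺ = {G}; {B}⁺ = {A, B, C, D, E} — none reach the full schema.
{D, G}⁺: D→ACE adds A, C, E; EG→ACF adds F; CDF→AB adds B → {A, B, C, D, E, F, G}. Minimal: {G}⁺ = {G}; {D}⁺ = {A, C, D, E} — none reach the full schema.

(B, G), (D, G)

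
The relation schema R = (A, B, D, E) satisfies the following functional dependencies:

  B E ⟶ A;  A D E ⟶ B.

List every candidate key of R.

ADE, BDE

{A, D, E}⁺: ADE→B adds B → {A, B, D, E}. Minimal: {D, E}⁺ = {D, E}; {A, E}⁺ = {A, E}; {A, D}⁺ = {A, D} — none reach the full schema.
{B, D, E}⁺: BE→A adds A → {A, B, D, E}. Minimal: {D, E}⁺ = {D, E}; {B, E}⁺ = {A, B, E}; {B, D}⁺ = {B, D} — none reach the full schema.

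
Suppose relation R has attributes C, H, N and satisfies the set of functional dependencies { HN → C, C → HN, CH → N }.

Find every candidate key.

{C}⁺: C→HN adds H, N → {C, H, N}.
{H, N}⁺: HN→C adds C → {C, H, N}. Minimal: {N}⁺ = {N}; {H}⁺ = {H} — none reach the full schema.
Any other superkey contains one of these as a subset, so there are no further candidate keys.

{C}; {H, N}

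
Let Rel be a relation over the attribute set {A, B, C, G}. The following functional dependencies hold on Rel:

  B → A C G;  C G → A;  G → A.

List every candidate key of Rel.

B

Attribute B never appears on the right-hand side of any dependency, so B must belong to every candidate key.
{B}⁺ = {A, B, C, G}, which is all of the schema, so {B} is the only candidate key.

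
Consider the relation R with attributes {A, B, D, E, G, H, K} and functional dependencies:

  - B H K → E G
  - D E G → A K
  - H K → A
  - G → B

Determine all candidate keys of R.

(B, D, H, K); (D, E, G, H); (D, G, H, K)

Attributes D, H never appear on any right-hand side, so every candidate key must contain {D, H}.
{D, H}⁺ = {D, H}, which is not all of the schema, so we must add further attributes.
{B, D, H, K}⁺: BHK→EG adds E, G; DEG→AK adds A → {A, B, D, E, G, H, K}. Minimal: {D, H, K}⁺ = {A, D, H, K}; {B, H, K}⁺ = {A, B, E, G, H, K}; {B, D, K}⁺ = {B, D, K}; … — none reach the full schema.
{D, E, G, H}⁺: DEG→AK adds A, K; G→B adds B → {A, B, D, E, G, H, K}. Minimal: {E, G, H}⁺ = {B, E, G, H}; {D, G, H}⁺ = {B, D, G, H}; {D, E, H}⁺ = {D, E, H}; … — none reach the full schema.
{D, G, H, K}⁺: HK→A adds A; G→B adds B; BHK→EG adds E → {A, B, D, E, G, H, K}. Minimal: {G, H, K}⁺ = {A, B, E, G, H, K}; {D, H, K}⁺ = {A, D, H, K}; {D, G, K}⁺ = {B, D, G, K}; … — none reach the full schema.
Any other superkey contains one of these as a subset, so there are no further candidate keys.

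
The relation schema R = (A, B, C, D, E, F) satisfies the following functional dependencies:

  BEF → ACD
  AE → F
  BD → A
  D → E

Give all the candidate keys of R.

{B, D}, {A, B, E}, {B, E, F}

{B, D}⁺: BD→A adds A; D→E adds E; AE→F adds F; BEF→ACD adds C → {A, B, C, D, E, F}. Minimal: {D}⁺ = {D, E}; {B}⁺ = {B} — none reach the full schema.
{A, B, E}⁺: AE→F adds F; BEF→ACD adds C, D → {A, B, C, D, E, F}. Minimal: {B, E}⁺ = {B, E}; {A, E}⁺ = {A, E, F}; {A, B}⁺ = {A, B} — none reach the full schema.
{B, E, F}⁺: BEF→ACD adds A, C, D → {A, B, C, D, E, F}. Minimal: {E, F}⁺ = {E, F}; {B, F}⁺ = {B, F}; {B, E}⁺ = {B, E} — none reach the full schema.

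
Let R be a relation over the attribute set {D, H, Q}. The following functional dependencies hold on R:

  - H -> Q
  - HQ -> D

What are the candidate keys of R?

{H}

{H}⁺: H→Q adds Q; HQ→D adds D → {D, H, Q}.
No other minimal superkey exists.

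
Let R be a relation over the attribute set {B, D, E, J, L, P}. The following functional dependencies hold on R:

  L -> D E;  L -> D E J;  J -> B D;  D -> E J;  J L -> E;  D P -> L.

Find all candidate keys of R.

(D, P), (J, P), (L, P)

Attribute P never appears on the right-hand side of any dependency, so P must belong to every candidate key.
{P}⁺ = {P}, which is not all of the schema, so we must add further attributes.
{D, P}⁺: D→EJ adds E, J; DP→L adds L; J→BD adds B → {B, D, E, J, L, P}. Minimal: {P}⁺ = {P}; {D}⁺ = {B, D, E, J} — none reach the full schema.
{J, P}⁺: J→BD adds B, D; D→EJ adds E; DP→L adds L → {B, D, E, J, L, P}. Minimal: {P}⁺ = {P}; {J}⁺ = {B, D, E, J} — none reach the full schema.
{L, P}⁺: L→DE adds D, E; L→DEJ adds J; J→BD adds B → {B, D, E, J, L, P}. Minimal: {P}⁺ = {P}; {L}⁺ = {B, D, E, J, L} — none reach the full schema.
Any other superkey contains one of these as a subset, so there are no further candidate keys.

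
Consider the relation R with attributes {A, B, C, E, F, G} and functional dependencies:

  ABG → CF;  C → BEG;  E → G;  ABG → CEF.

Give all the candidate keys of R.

{A, C}, {A, B, E}, {A, B, G}

Attribute A never appears on the right-hand side of any dependency, so A must belong to every candidate key.
{A}⁺ = {A}, which is not all of the schema, so we must add further attributes.
{A, C}⁺: C→BEG adds B, E, G; ABG→CEF adds F → {A, B, C, E, F, G}. Minimal: {C}⁺ = {B, C, E, G}; {A}⁺ = {A} — none reach the full schema.
{A, B, E}⁺: E→G adds G; ABG→CEF adds C, F → {A, B, C, E, F, G}. Minimal: {B, E}⁺ = {B, E, G}; {A, E}⁺ = {A, E, G}; {A, B}⁺ = {A, B} — none reach the full schema.
{A, B, G}⁺: ABG→CF adds C, F; C→BEG adds E → {A, B, C, E, F, G}. Minimal: {B, G}⁺ = {B, G}; {A, G}⁺ = {A, G}; {A, B}⁺ = {A, B} — none reach the full schema.
Any other superkey contains one of these as a subset, so there are no further candidate keys.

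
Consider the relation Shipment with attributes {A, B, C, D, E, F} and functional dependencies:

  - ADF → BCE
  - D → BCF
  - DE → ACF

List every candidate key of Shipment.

Attribute D never appears on the right-hand side of any dependency, so D must belong to every candidate key.
{D}⁺ = {B, C, D, F}, which is not all of the schema, so we must add further attributes.
{A, D}⁺: D→BCF adds B, C, F; ADF→BCE adds E → {A, B, C, D, E, F}. Minimal: {D}⁺ = {B, C, D, F}; {A}⁺ = {A} — none reach the full schema.
{D, E}⁺: D→BCF adds B, C, F; DE→ACF adds A → {A, B, C, D, E, F}. Minimal: {E}⁺ = {E}; {D}⁺ = {B, C, D, F} — none reach the full schema.

(A, D), (D, E)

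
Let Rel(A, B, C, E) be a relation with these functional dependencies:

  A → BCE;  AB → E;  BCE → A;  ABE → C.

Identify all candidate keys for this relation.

{A}⁺: A→BCE adds B, C, E → {A, B, C, E}.
{B, C, E}⁺: BCE→A adds A → {A, B, C, E}. Minimal: {C, E}⁺ = {C, E}; {B, E}⁺ = {B, E}; {B, C}⁺ = {B, C} — none reach the full schema.

A, BCE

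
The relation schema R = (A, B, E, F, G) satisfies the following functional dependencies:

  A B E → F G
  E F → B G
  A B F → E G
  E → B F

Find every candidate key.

{A, E}, {A, B, F}

Attribute A never appears on the right-hand side of any dependency, so A must belong to every candidate key.
{A}⁺ = {A}, which is not all of the schema, so we must add further attributes.
{A, E}⁺: E→BF adds B, F; ABE→FG adds G → {A, B, E, F, G}. Minimal: {E}⁺ = {B, E, F, G}; {A}⁺ = {A} — none reach the full schema.
{A, B, F}⁺: ABF→EG adds E, G → {A, B, E, F, G}. Minimal: {B, F}⁺ = {B, F}; {A, F}⁺ = {A, F}; {A, B}⁺ = {A, B} — none reach the full schema.
Any other superkey contains one of these as a subset, so there are no further candidate keys.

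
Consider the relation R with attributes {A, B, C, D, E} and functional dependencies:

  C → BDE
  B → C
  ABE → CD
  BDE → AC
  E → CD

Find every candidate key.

{B}⁺: B→C adds C; C→BDE adds D, E; BDE→AC adds A → {A, B, C, D, E}.
{C}⁺: C→BDE adds B, D, E; BDE→AC adds A → {A, B, C, D, E}.
{E}⁺: E→CD adds C, D; C→BDE adds B; BDE→AC adds A → {A, B, C, D, E}.

{B}, {C}, {E}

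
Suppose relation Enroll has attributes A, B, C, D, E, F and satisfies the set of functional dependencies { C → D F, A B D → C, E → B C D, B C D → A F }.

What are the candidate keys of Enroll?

{E}

Attribute E never appears on the right-hand side of any dependency, so E must belong to every candidate key.
{E}⁺ = {A, B, C, D, E, F}, which is all of the schema, so {E} is the only candidate key.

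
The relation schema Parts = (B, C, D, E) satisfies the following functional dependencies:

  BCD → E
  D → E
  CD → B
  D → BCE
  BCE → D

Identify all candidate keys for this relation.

{D}⁺: D→E adds E; D→BCE adds B, C → {B, C, D, E}.
{B, C, E}⁺: BCE→D adds D → {B, C, D, E}.
Any other superkey contains one of these as a subset, so there are no further candidate keys.

{D}, {B, C, E}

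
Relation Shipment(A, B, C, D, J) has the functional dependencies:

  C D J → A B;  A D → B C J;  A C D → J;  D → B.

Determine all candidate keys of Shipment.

Attribute D never appears on the right-hand side of any dependency, so D must belong to every candidate key.
{D}⁺ = {B, D}, which is not all of the schema, so we must add further attributes.
{A, D}⁺: AD→BCJ adds B, C, J → {A, B, C, D, J}. Minimal: {D}⁺ = {B, D}; {A}⁺ = {A} — none reach the full schema.
{C, D, J}⁺: CDJ→AB adds A, B → {A, B, C, D, J}. Minimal: {D, J}⁺ = {B, D, J}; {C, J}⁺ = {C, J}; {C, D}⁺ = {B, C, D} — none reach the full schema.
Any other superkey contains one of these as a subset, so there are no further candidate keys.

{A, D}, {C, D, J}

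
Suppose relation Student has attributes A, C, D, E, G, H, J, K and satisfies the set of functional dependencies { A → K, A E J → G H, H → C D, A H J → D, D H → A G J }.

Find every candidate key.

{E, H}, {A, E, J}

Attribute E never appears on the right-hand side of any dependency, so E must belong to every candidate key.
{E}⁺ = {E}, which is not all of the schema, so we must add further attributes.
{E, H}⁺: H→CD adds C, D; DH→AGJ adds A, G, J; A→K adds K → {A, C, D, E, G, H, J, K}. Minimal: {H}⁺ = {A, C, D, G, H, J, K}; {E}⁺ = {E} — none reach the full schema.
{A, E, J}⁺: A→K adds K; AEJ→GH adds G, H; H→CD adds C, D → {A, C, D, E, G, H, J, K}. Minimal: {E, J}⁺ = {E, J}; {A, J}⁺ = {A, J, K}; {A, E}⁺ = {A, E, K} — none reach the full schema.
Any other superkey contains one of these as a subset, so there are no further candidate keys.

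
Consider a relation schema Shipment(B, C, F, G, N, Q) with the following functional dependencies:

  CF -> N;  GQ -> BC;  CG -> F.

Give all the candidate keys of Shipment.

{G, Q}

Attributes G, Q never appear on any right-hand side, so every candidate key must contain {G, Q}.
{G, Q}⁺ = {B, C, F, G, N, Q}, which is all of the schema, so {G, Q} is the only candidate key.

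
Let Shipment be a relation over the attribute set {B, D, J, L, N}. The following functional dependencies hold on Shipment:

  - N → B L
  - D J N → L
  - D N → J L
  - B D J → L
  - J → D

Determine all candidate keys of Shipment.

DN; JN

Attribute N never appears on the right-hand side of any dependency, so N must belong to every candidate key.
{N}⁺ = {B, L, N}, which is not all of the schema, so we must add further attributes.
{D, N}⁺: N→BL adds B, L; DN→JL adds J → {B, D, J, L, N}. Minimal: {N}⁺ = {B, L, N}; {D}⁺ = {D} — none reach the full schema.
{J, N}⁺: N→BL adds B, L; J→D adds D → {B, D, J, L, N}. Minimal: {N}⁺ = {B, L, N}; {J}⁺ = {D, J} — none reach the full schema.
Any other superkey contains one of these as a subset, so there are no further candidate keys.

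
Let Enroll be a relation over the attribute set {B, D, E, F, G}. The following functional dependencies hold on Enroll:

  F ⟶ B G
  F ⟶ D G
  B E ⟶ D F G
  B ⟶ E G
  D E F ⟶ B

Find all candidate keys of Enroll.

{B}⁺: B→EG adds E, G; BE→DFG adds D, F → {B, D, E, F, G}.
{F}⁺: F→BG adds B, G; F→DG adds D; B→EG adds E → {B, D, E, F, G}.
Any other superkey contains one of these as a subset, so there are no further candidate keys.

{B}, {F}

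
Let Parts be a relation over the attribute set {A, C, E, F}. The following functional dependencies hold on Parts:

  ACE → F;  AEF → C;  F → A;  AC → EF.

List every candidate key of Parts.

{A, C}; {C, F}; {E, F}

{A, C}⁺: AC→EF adds E, F → {A, C, E, F}. Minimal: {C}⁺ = {C}; {A}⁺ = {A} — none reach the full schema.
{C, F}⁺: F→A adds A; AC→EF adds E → {A, C, E, F}. Minimal: {F}⁺ = {A, F}; {C}⁺ = {C} — none reach the full schema.
{E, F}⁺: F→A adds A; AEF→C adds C → {A, C, E, F}. Minimal: {F}⁺ = {A, F}; {E}⁺ = {E} — none reach the full schema.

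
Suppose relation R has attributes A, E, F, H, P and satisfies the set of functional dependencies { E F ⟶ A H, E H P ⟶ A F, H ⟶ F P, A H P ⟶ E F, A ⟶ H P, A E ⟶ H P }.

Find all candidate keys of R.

{A}⁺: A→HP adds H, P; H→FP adds F; AHP→EF adds E → {A, E, F, H, P}.
{E, F}⁺: EF→AH adds A, H; H→FP adds P → {A, E, F, H, P}. Minimal: {F}⁺ = {F}; {E}⁺ = {E} — none reach the full schema.
{E, H}⁺: H→FP adds F, P; EF→AH adds A → {A, E, F, H, P}. Minimal: {H}⁺ = {F, H, P}; {E}⁺ = {E} — none reach the full schema.

{A}, {E, F}, {E, H}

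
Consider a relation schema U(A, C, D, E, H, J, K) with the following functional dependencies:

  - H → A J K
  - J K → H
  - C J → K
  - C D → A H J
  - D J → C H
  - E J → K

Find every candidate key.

CDE; DEH; DEJ

Attributes D, E never appear on any right-hand side, so every candidate key must contain {D, E}.
{D, E}⁺ = {D, E}, which is not all of the schema, so we must add further attributes.
{C, D, E}⁺: CD→AHJ adds A, H, J; EJ→K adds K → {A, C, D, E, H, J, K}.
{D, E, H}⁺: H→AJK adds A, J, K; DJ→CH adds C → {A, C, D, E, H, J, K}.
{D, E, J}⁺: DJ→CH adds C, H; EJ→K adds K; H→AJK adds A → {A, C, D, E, H, J, K}.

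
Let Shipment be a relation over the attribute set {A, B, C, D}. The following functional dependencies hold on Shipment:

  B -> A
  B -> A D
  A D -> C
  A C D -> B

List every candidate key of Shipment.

{B}⁺: B→A adds A; B→AD adds D; AD→C adds C → {A, B, C, D}.
{A, D}⁺: AD→C adds C; ACD→B adds B → {A, B, C, D}. Minimal: {D}⁺ = {D}; {A}⁺ = {A} — none reach the full schema.
Any other superkey contains one of these as a subset, so there are no further candidate keys.

(B), (A, D)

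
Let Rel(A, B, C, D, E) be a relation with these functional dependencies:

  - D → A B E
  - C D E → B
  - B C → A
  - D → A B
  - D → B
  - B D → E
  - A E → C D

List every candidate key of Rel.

{D}⁺: D→ABE adds A, B, E; AE→CD adds C → {A, B, C, D, E}.
{A, E}⁺: AE→CD adds C, D; D→ABE adds B → {A, B, C, D, E}. Minimal: {E}⁺ = {E}; {A}⁺ = {A} — none reach the full schema.
{B, C, E}⁺: BC→A adds A; AE→CD adds D → {A, B, C, D, E}. Minimal: {C, E}⁺ = {C, E}; {B, E}⁺ = {B, E}; {B, C}⁺ = {A, B, C} — none reach the full schema.
Any other superkey contains one of these as a subset, so there are no further candidate keys.

D, AE, BCE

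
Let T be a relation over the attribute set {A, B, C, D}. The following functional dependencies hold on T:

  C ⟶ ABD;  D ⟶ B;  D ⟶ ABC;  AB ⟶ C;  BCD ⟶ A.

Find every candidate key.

{C}, {D}, {A, B}

{C}⁺: C→ABD adds A, B, D → {A, B, C, D}.
{D}⁺: D→B adds B; D→ABC adds A, C → {A, B, C, D}.
{A, B}⁺: AB→C adds C; C→ABD adds D → {A, B, C, D}. Minimal: {B}⁺ = {B}; {A}⁺ = {A} — none reach the full schema.
Any other superkey contains one of these as a subset, so there are no further candidate keys.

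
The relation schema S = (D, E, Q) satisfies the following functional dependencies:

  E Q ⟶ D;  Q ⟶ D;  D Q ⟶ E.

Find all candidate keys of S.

Q

Attribute Q never appears on the right-hand side of any dependency, so Q must belong to every candidate key.
{Q}⁺ = {D, E, Q}, which is all of the schema, so {Q} is the only candidate key.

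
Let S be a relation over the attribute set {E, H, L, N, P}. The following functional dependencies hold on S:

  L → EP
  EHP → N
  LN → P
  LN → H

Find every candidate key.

Attribute L never appears on the right-hand side of any dependency, so L must belong to every candidate key.
{L}⁺ = {E, L, P}, which is not all of the schema, so we must add further attributes.
{H, L}⁺: L→EP adds E, P; EHP→N adds N → {E, H, L, N, P}.
{L, N}⁺: L→EP adds E, P; LN→H adds H → {E, H, L, N, P}.

{H, L}, {L, N}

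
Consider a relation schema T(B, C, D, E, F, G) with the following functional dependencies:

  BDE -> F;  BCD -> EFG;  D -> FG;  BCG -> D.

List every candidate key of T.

{B, C, D}; {B, C, G}

Attributes B, C never appear on any right-hand side, so every candidate key must contain {B, C}.
{B, C}⁺ = {B, C}, which is not all of the schema, so we must add further attributes.
{B, C, D}⁺: BCD→EFG adds E, F, G → {B, C, D, E, F, G}. Minimal: {C, D}⁺ = {C, D, F, G}; {B, D}⁺ = {B, D, F, G}; {B, C}⁺ = {B, C} — none reach the full schema.
{B, C, G}⁺: BCG→D adds D; BCD→EFG adds E, F → {B, C, D, E, F, G}. Minimal: {C, G}⁺ = {C, G}; {B, G}⁺ = {B, G}; {B, C}⁺ = {B, C} — none reach the full schema.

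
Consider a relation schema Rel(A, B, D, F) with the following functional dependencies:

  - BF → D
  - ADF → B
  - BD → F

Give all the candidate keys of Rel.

{A, B, D}; {A, B, F}; {A, D, F}

{A, B, D}⁺: BD→F adds F → {A, B, D, F}. Minimal: {B, D}⁺ = {B, D, F}; {A, D}⁺ = {A, D}; {A, B}⁺ = {A, B} — none reach the full schema.
{A, B, F}⁺: BF→D adds D → {A, B, D, F}. Minimal: {B, F}⁺ = {B, D, F}; {A, F}⁺ = {A, F}; {A, B}⁺ = {A, B} — none reach the full schema.
{A, D, F}⁺: ADF→B adds B → {A, B, D, F}. Minimal: {D, F}⁺ = {D, F}; {A, F}⁺ = {A, F}; {A, D}⁺ = {A, D} — none reach the full schema.
Any other superkey contains one of these as a subset, so there are no further candidate keys.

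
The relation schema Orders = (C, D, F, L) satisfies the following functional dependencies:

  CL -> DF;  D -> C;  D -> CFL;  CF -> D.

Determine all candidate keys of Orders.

{D}⁺: D→C adds C; D→CFL adds F, L → {C, D, F, L}.
{C, F}⁺: CF→D adds D; D→CFL adds L → {C, D, F, L}. Minimal: {F}⁺ = {F}; {C}⁺ = {C} — none reach the full schema.
{C, L}⁺: CL→DF adds D, F → {C, D, F, L}. Minimal: {L}⁺ = {L}; {C}⁺ = {C} — none reach the full schema.
Any other superkey contains one of these as a subset, so there are no further candidate keys.

D, CF, CL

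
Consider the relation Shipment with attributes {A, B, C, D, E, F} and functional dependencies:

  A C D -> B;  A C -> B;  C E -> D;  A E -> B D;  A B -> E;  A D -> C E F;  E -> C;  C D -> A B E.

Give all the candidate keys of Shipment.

{E}⁺: E→C adds C; CE→D adds D; CD→ABE adds A, B; AD→CEF adds F → {A, B, C, D, E, F}.
{A, B}⁺: AB→E adds E; E→C adds C; CE→D adds D; AD→CEF adds F → {A, B, C, D, E, F}.
{A, C}⁺: AC→B adds B; AB→E adds E; CE→D adds D; AD→CEF adds F → {A, B, C, D, E, F}.
{A, D}⁺: AD→CEF adds C, E, F; CD→ABE adds B → {A, B, C, D, E, F}.
{C, D}⁺: CD→ABE adds A, B, E; AD→CEF adds F → {A, B, C, D, E, F}.
Any other superkey contains one of these as a subset, so there are no further candidate keys.

{E}, {A, B}, {A, C}, {A, D}, {C, D}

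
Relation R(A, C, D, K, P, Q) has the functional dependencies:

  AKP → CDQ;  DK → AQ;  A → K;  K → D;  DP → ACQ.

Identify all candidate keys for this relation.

Attribute P never appears on the right-hand side of any dependency, so P must belong to every candidate key.
{P}⁺ = {P}, which is not all of the schema, so we must add further attributes.
{A, P}⁺: A→K adds K; K→D adds D; DP→ACQ adds C, Q → {A, C, D, K, P, Q}. Minimal: {P}⁺ = {P}; {A}⁺ = {A, D, K, Q} — none reach the full schema.
{D, P}⁺: DP→ACQ adds A, C, Q; A→K adds K → {A, C, D, K, P, Q}. Minimal: {P}⁺ = {P}; {D}⁺ = {D} — none reach the full schema.
{K, P}⁺: K→D adds D; DP→ACQ adds A, C, Q → {A, C, D, K, P, Q}. Minimal: {P}⁺ = {P}; {K}⁺ = {A, D, K, Q} — none reach the full schema.

{A, P}; {D, P}; {K, P}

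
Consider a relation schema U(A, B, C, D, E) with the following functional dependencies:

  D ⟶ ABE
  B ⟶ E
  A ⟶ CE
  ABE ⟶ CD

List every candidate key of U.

(D), (A, B)

{D}⁺: D→ABE adds A, B, E; A→CE adds C → {A, B, C, D, E}.
{A, B}⁺: B→E adds E; A→CE adds C; ABE→CD adds D → {A, B, C, D, E}.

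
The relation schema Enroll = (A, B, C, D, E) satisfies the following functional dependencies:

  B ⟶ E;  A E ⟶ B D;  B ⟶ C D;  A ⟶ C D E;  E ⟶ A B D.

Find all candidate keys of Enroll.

{A}, {B}, {E}

{A}⁺: A→CDE adds C, D, E; E→ABD adds B → {A, B, C, D, E}.
{B}⁺: B→E adds E; B→CD adds C, D; E→ABD adds A → {A, B, C, D, E}.
{E}⁺: E→ABD adds A, B, D; B→CD adds C → {A, B, C, D, E}.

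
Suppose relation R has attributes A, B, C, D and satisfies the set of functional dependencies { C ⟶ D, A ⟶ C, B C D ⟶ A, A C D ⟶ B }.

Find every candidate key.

{A}; {B, C}

{A}⁺: A→C adds C; C→D adds D; ACD→B adds B → {A, B, C, D}.
{B, C}⁺: C→D adds D; BCD→A adds A → {A, B, C, D}. Minimal: {C}⁺ = {C, D}; {B}⁺ = {B} — none reach the full schema.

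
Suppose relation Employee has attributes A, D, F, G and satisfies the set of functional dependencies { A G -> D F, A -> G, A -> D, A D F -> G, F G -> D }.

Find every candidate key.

{A}

Attribute A never appears on the right-hand side of any dependency, so A must belong to every candidate key.
{A}⁺ = {A, D, F, G}, which is all of the schema, so {A} is the only candidate key.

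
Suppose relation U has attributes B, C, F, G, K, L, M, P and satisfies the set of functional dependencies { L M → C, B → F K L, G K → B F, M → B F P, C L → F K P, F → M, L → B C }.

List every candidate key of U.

{B, G}; {F, G}; {G, K}; {G, L}; {G, M}

Attribute G never appears on the right-hand side of any dependency, so G must belong to every candidate key.
{G}⁺ = {G}, which is not all of the schema, so we must add further attributes.
{B, G}⁺: B→FKL adds F, K, L; F→M adds M; L→BC adds C; M→BFP adds P → {B, C, F, G, K, L, M, P}.
{F, G}⁺: F→M adds M; M→BFP adds B, P; B→FKL adds K, L; L→BC adds C → {B, C, F, G, K, L, M, P}.
{G, K}⁺: GK→BF adds B, F; F→M adds M; B→FKL adds L; M→BFP adds P; L→BC adds C → {B, C, F, G, K, L, M, P}.
{G, L}⁺: L→BC adds B, C; B→FKL adds F, K; CL→FKP adds P; F→M adds M → {B, C, F, G, K, L, M, P}.
{G, M}⁺: M→BFP adds B, F, P; B→FKL adds K, L; L→BC adds C → {B, C, F, G, K, L, M, P}.
Any other superkey contains one of these as a subset, so there are no further candidate keys.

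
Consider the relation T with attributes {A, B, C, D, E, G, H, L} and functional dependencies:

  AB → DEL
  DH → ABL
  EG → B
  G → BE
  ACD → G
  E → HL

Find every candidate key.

(A, B, C); (A, C, D); (A, C, G); (C, D, E); (C, D, G); (C, D, H)

Attribute C never appears on the right-hand side of any dependency, so C must belong to every candidate key.
{C}⁺ = {C}, which is not all of the schema, so we must add further attributes.
{A, B, C}⁺: AB→DEL adds D, E, L; ACD→G adds G; E→HL adds H → {A, B, C, D, E, G, H, L}.
{A, C, D}⁺: ACD→G adds G; G→BE adds B, E; E→HL adds H, L → {A, B, C, D, E, G, H, L}.
{A, C, G}⁺: G→BE adds B, E; E→HL adds H, L; AB→DEL adds D → {A, B, C, D, E, G, H, L}.
{C, D, E}⁺: E→HL adds H, L; DH→ABL adds A, B; ACD→G adds G → {A, B, C, D, E, G, H, L}.
{C, D, G}⁺: G→BE adds B, E; E→HL adds H, L; DH→ABL adds A → {A, B, C, D, E, G, H, L}.
{C, D, H}⁺: DH→ABL adds A, B, L; ACD→G adds G; AB→DEL adds E → {A, B, C, D, E, G, H, L}.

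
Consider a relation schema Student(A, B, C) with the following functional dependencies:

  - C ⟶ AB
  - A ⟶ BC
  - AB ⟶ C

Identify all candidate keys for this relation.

{A}⁺: A→BC adds B, C → {A, B, C}.
{C}⁺: C→AB adds A, B → {A, B, C}.
Any other superkey contains one of these as a subset, so there are no further candidate keys.

{A}; {C}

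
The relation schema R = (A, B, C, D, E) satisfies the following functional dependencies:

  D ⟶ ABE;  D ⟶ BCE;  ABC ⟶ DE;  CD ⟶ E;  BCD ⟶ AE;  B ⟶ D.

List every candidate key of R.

{B}; {D}

{B}⁺: B→D adds D; D→ABE adds A, E; D→BCE adds C → {A, B, C, D, E}.
{D}⁺: D→ABE adds A, B, E; D→BCE adds C → {A, B, C, D, E}.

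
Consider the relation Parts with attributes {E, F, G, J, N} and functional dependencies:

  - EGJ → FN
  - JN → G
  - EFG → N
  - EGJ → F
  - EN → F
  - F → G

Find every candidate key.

{E, F, J}; {E, G, J}; {E, J, N}

{E, F, J}⁺: F→G adds G; EGJ→FN adds N → {E, F, G, J, N}.
{E, G, J}⁺: EGJ→FN adds F, N → {E, F, G, J, N}.
{E, J, N}⁺: JN→G adds G; EGJ→F adds F → {E, F, G, J, N}.
Any other superkey contains one of these as a subset, so there are no further candidate keys.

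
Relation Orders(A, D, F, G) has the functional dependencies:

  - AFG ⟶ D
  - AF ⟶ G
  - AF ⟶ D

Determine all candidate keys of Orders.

(A, F)

{A, F}⁺: AF→G adds G; AF→D adds D → {A, D, F, G}. Minimal: {F}⁺ = {F}; {A}⁺ = {A} — none reach the full schema.
No other minimal superkey exists.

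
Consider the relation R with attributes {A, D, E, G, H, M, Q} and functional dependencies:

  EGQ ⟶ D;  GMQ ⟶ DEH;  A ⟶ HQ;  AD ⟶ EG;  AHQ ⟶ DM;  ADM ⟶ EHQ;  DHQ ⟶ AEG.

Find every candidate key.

{A}⁺: A→HQ adds H, Q; AHQ→DM adds D, M; ADM→EHQ adds E; DHQ→AEG adds G → {A, D, E, G, H, M, Q}.
{D, H, Q}⁺: DHQ→AEG adds A, E, G; AHQ→DM adds M → {A, D, E, G, H, M, Q}.
{G, M, Q}⁺: GMQ→DEH adds D, E, H; DHQ→AEG adds A → {A, D, E, G, H, M, Q}.
{E, G, H, Q}⁺: EGQ→D adds D; DHQ→AEG adds A; AHQ→DM adds M → {A, D, E, G, H, M, Q}.

{A}, {D, H, Q}, {G, M, Q}, {E, G, H, Q}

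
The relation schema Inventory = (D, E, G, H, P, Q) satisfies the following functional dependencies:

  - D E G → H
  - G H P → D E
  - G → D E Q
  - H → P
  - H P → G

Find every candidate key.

{G}⁺: G→DEQ adds D, E, Q; DEG→H adds H; H→P adds P → {D, E, G, H, P, Q}.
{H}⁺: H→P adds P; HP→G adds G; GHP→DE adds D, E; G→DEQ adds Q → {D, E, G, H, P, Q}.
Any other superkey contains one of these as a subset, so there are no further candidate keys.

G, H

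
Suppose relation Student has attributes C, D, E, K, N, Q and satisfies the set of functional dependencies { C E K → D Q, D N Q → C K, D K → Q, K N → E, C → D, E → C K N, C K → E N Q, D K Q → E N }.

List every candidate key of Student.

{E}⁺: E→CKN adds C, K, N; CK→ENQ adds Q; CEK→DQ adds D → {C, D, E, K, N, Q}.
{C, K}⁺: C→D adds D; CK→ENQ adds E, N, Q → {C, D, E, K, N, Q}. Minimal: {K}⁺ = {K}; {C}⁺ = {C, D} — none reach the full schema.
{D, K}⁺: DK→Q adds Q; DKQ→EN adds E, N; DNQ→CK adds C → {C, D, E, K, N, Q}. Minimal: {K}⁺ = {K}; {D}⁺ = {D} — none reach the full schema.
{K, N}⁺: KN→E adds E; E→CKN adds C; CK→ENQ adds Q; CEK→DQ adds D → {C, D, E, K, N, Q}. Minimal: {N}⁺ = {N}; {K}⁺ = {K} — none reach the full schema.
{C, N, Q}⁺: C→D adds D; DNQ→CK adds K; KN→E adds E → {C, D, E, K, N, Q}. Minimal: {N, Q}⁺ = {N, Q}; {C, Q}⁺ = {C, D, Q}; {C, N}⁺ = {C, D, N} — none reach the full schema.
{D, N, Q}⁺: DNQ→CK adds C, K; KN→E adds E → {C, D, E, K, N, Q}. Minimal: {N, Q}⁺ = {N, Q}; {D, Q}⁺ = {D, Q}; {D, N}⁺ = {D, N} — none reach the full schema.
Any other superkey contains one of these as a subset, so there are no further candidate keys.

(E), (C, K), (D, K), (K, N), (C, N, Q), (D, N, Q)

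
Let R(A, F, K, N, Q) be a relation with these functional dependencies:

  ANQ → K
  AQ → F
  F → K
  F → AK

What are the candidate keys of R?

(A, N, Q), (F, N, Q)

Attributes N, Q never appear on any right-hand side, so every candidate key must contain {N, Q}.
{N, Q}⁺ = {N, Q}, which is not all of the schema, so we must add further attributes.
{A, N, Q}⁺: ANQ→K adds K; AQ→F adds F → {A, F, K, N, Q}. Minimal: {N, Q}⁺ = {N, Q}; {A, Q}⁺ = {A, F, K, Q}; {A, N}⁺ = {A, N} — none reach the full schema.
{F, N, Q}⁺: F→K adds K; F→AK adds A → {A, F, K, N, Q}. Minimal: {N, Q}⁺ = {N, Q}; {F, Q}⁺ = {A, F, K, Q}; {F, N}⁺ = {A, F, K, N} — none reach the full schema.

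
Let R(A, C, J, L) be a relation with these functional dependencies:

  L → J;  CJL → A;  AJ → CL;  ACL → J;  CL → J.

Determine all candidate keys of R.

{A, J}⁺: AJ→CL adds C, L → {A, C, J, L}. Minimal: {J}⁺ = {J}; {A}⁺ = {A} — none reach the full schema.
{A, L}⁺: L→J adds J; AJ→CL adds C → {A, C, J, L}. Minimal: {L}⁺ = {J, L}; {A}⁺ = {A} — none reach the full schema.
{C, L}⁺: L→J adds J; CJL→A adds A → {A, C, J, L}. Minimal: {L}⁺ = {J, L}; {C}⁺ = {C} — none reach the full schema.

{A, J}; {A, L}; {C, L}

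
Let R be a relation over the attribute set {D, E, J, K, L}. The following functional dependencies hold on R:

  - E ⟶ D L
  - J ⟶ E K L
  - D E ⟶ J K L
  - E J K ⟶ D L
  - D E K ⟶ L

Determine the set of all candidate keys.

E; J

{E}⁺: E→DL adds D, L; DE→JKL adds J, K → {D, E, J, K, L}.
{J}⁺: J→EKL adds E, K, L; EJK→DL adds D → {D, E, J, K, L}.
Any other superkey contains one of these as a subset, so there are no further candidate keys.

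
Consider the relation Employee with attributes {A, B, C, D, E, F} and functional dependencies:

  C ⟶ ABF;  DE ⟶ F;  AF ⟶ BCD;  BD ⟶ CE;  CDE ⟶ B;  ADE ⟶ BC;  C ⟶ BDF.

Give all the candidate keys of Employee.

C; AF; BD; ADE

{C}⁺: C→ABF adds A, B, F; AF→BCD adds D; BD→CE adds E → {A, B, C, D, E, F}.
{A, F}⁺: AF→BCD adds B, C, D; BD→CE adds E → {A, B, C, D, E, F}. Minimal: {F}⁺ = {F}; {A}⁺ = {A} — none reach the full schema.
{B, D}⁺: BD→CE adds C, E; C→BDF adds F; C→ABF adds A → {A, B, C, D, E, F}. Minimal: {D}⁺ = {D}; {B}⁺ = {B} — none reach the full schema.
{A, D, E}⁺: DE→F adds F; AF→BCD adds B, C → {A, B, C, D, E, F}. Minimal: {D, E}⁺ = {D, E, F}; {A, E}⁺ = {A, E}; {A, D}⁺ = {A, D} — none reach the full schema.
Any other superkey contains one of these as a subset, so there are no further candidate keys.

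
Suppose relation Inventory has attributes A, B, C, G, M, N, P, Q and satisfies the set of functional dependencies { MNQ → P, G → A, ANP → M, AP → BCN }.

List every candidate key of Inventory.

Attributes G, Q never appear on any right-hand side, so every candidate key must contain {G, Q}.
{G, Q}⁺ = {A, G, Q}, which is not all of the schema, so we must add further attributes.
{G, P, Q}⁺: G→A adds A; AP→BCN adds B, C, N; ANP→M adds M → {A, B, C, G, M, N, P, Q}. Minimal: {P, Q}⁺ = {P, Q}; {G, Q}⁺ = {A, G, Q}; {G, P}⁺ = {A, B, C, G, M, N, P} — none reach the full schema.
{G, M, N, Q}⁺: MNQ→P adds P; G→A adds A; AP→BCN adds B, C → {A, B, C, G, M, N, P, Q}. Minimal: {M, N, Q}⁺ = {M, N, P, Q}; {G, N, Q}⁺ = {A, G, N, Q}; {G, M, Q}⁺ = {A, G, M, Q}; … — none reach the full schema.

{G, P, Q}; {G, M, N, Q}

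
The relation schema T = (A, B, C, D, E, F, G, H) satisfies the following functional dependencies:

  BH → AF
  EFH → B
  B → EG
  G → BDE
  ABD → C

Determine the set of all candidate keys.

{B, H}; {G, H}; {E, F, H}

Attribute H never appears on the right-hand side of any dependency, so H must belong to every candidate key.
{H}⁺ = {H}, which is not all of the schema, so we must add further attributes.
{B, H}⁺: BH→AF adds A, F; B→EG adds E, G; G→BDE adds D; ABD→C adds C → {A, B, C, D, E, F, G, H}. Minimal: {H}⁺ = {H}; {B}⁺ = {B, D, E, G} — none reach the full schema.
{G, H}⁺: G→BDE adds B, D, E; BH→AF adds A, F; ABD→C adds C → {A, B, C, D, E, F, G, H}. Minimal: {H}⁺ = {H}; {G}⁺ = {B, D, E, G} — none reach the full schema.
{E, F, H}⁺: EFH→B adds B; B→EG adds G; G→BDE adds D; BH→AF adds A; ABD→C adds C → {A, B, C, D, E, F, G, H}. Minimal: {F, H}⁺ = {F, H}; {E, H}⁺ = {E, H}; {E, F}⁺ = {E, F} — none reach the full schema.
Any other superkey contains one of these as a subset, so there are no further candidate keys.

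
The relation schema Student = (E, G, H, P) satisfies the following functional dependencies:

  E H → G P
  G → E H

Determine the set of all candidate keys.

{G}⁺: G→EH adds E, H; EH→GP adds P → {E, G, H, P}.
{E, H}⁺: EH→GP adds G, P → {E, G, H, P}. Minimal: {H}⁺ = {H}; {E}⁺ = {E} — none reach the full schema.
Any other superkey contains one of these as a subset, so there are no further candidate keys.

{G}; {E, H}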